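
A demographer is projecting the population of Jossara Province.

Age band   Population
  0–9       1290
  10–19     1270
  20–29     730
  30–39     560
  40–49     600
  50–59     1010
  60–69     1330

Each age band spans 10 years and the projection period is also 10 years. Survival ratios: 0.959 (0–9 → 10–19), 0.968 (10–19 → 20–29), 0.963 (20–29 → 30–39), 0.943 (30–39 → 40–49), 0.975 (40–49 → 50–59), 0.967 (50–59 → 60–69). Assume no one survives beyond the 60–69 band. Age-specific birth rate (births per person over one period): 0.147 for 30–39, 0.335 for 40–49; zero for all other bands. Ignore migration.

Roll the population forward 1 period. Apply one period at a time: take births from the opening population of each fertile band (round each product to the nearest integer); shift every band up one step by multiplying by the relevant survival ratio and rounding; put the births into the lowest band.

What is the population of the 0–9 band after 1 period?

283

Period 1.
Births: 560 × 0.147 = 82, 600 × 0.335 = 201 → total 283
10–19: 1290 × 0.959 = 1237
20–29: 1270 × 0.968 = 1229
30–39: 730 × 0.963 = 703
40–49: 560 × 0.943 = 528
50–59: 600 × 0.975 = 585
60–69: 1010 × 0.967 = 977
Population now: 0–9=283, 10–19=1237, 20–29=1229, 30–39=703, 40–49=528, 50–59=585, 60–69=977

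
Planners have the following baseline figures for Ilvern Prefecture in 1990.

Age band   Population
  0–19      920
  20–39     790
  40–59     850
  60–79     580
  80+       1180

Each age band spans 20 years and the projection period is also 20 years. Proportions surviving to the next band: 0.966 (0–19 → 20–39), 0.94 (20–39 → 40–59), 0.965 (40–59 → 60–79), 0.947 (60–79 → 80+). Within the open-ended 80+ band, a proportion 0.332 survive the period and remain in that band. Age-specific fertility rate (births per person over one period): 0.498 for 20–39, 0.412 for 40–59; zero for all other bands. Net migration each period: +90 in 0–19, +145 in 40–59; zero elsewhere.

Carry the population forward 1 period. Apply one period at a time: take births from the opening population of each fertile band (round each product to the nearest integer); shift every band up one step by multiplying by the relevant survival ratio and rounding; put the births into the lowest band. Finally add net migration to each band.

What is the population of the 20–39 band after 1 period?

— Period 1 —
Births: 790 * 0.498 = 393  |  850 * 0.412 = 350 → total 743
20–39: 920 * 0.966 = 889
40–59: 790 * 0.94 = 743
60–79: 850 * 0.965 = 820
80+: 580 * 0.947 + 1180 * 0.332 = 549 + 392 = 941
Net migration: 0–19 + 90 → 833; 40–59 + 145 → 888
Population now: 0–19=833, 20–39=889, 40–59=888, 60–79=820, 80+=941

889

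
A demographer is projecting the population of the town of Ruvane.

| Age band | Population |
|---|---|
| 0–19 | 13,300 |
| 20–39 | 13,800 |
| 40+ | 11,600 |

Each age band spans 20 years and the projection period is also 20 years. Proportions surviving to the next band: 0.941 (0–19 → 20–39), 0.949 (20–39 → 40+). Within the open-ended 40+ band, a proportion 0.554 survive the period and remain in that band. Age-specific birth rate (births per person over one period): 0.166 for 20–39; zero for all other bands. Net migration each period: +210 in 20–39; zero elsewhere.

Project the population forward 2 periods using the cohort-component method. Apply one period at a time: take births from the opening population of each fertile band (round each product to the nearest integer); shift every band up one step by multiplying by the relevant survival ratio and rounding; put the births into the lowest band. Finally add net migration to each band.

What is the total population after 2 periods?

27369

[period 1]
Births: 13800 * 0.166 = 2291
20–39: 13300 * 0.941 = 12515
40+: 13800 * 0.949 + 11600 * 0.554 = 13096 + 6426 = 19522
Net migration: 20–39 + 210 → 12725
Population now: 0–19=2291, 20–39=12725, 40+=19522
[period 2]
Births: 12725 * 0.166 = 2112
20–39: 2291 * 0.941 = 2156
40+: 12725 * 0.949 + 19522 * 0.554 = 12076 + 10815 = 22891
Net migration: 20–39 + 210 → 2366
Population now: 0–19=2112, 20–39=2366, 40+=22891
Total after period 2: 2112 + 2366 + 22891 = 27369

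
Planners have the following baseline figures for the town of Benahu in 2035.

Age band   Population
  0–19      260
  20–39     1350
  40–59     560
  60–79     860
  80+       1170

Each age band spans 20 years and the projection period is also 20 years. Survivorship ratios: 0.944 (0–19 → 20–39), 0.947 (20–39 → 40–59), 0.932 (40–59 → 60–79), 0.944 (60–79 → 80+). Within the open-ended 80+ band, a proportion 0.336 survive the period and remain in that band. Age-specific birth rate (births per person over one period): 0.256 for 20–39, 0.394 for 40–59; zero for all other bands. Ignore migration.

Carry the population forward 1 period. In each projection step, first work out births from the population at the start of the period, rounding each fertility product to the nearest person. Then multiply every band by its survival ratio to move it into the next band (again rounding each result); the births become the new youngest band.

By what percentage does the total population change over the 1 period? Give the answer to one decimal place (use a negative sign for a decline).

-9.1

Numbering the groups 1..5 from youngest to oldest:
[period 1]
Births: 1350 × 0.256 = 346 ; 560 × 0.394 = 221 — total 567
Group 2: 260 × 0.944 = 245
Group 3: 1350 × 0.947 = 1278
Group 4: 560 × 0.932 = 522
Group 5: 860 × 0.944 + 1170 × 0.336 = 812 + 393 = 1205
Giving 567 / 245 / 1278 / 522 / 1205.
Total: 4200 → 3817; change = -383; percentage change = -9.1%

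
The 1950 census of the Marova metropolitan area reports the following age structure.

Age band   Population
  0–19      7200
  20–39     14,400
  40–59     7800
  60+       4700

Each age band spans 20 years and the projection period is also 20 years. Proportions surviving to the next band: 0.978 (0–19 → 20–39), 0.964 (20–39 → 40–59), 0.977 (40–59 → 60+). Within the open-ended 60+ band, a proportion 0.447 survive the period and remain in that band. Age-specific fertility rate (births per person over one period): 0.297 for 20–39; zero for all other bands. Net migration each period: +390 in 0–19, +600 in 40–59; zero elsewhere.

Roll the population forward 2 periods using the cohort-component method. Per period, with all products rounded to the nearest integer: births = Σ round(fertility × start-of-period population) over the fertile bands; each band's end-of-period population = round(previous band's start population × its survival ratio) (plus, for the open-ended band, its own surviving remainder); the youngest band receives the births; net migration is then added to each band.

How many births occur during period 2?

2091

Numbering the groups 1..4 from youngest to oldest:
Period 1.
Births: 14400 * 0.297 = 4277
Group 2: 7200 * 0.978 = 7042
Group 3: 14400 * 0.964 = 13882
Group 4: 7800 * 0.977 + 4700 * 0.447 = 7621 + 2101 = 9722
Net migration: Group 1 + 390 → 4667; Group 3 + 600 → 14482
Giving 4667 / 7042 / 14482 / 9722.
Period 2.
Births: 7042 * 0.297 = 2091
Group 2: 4667 * 0.978 = 4564
Group 3: 7042 * 0.964 = 6788
Group 4: 14482 * 0.977 + 9722 * 0.447 = 14149 + 4346 = 18495
Net migration: Group 1 + 390 → 2481; Group 3 + 600 → 7388
Giving 2481 / 4564 / 7388 / 18495.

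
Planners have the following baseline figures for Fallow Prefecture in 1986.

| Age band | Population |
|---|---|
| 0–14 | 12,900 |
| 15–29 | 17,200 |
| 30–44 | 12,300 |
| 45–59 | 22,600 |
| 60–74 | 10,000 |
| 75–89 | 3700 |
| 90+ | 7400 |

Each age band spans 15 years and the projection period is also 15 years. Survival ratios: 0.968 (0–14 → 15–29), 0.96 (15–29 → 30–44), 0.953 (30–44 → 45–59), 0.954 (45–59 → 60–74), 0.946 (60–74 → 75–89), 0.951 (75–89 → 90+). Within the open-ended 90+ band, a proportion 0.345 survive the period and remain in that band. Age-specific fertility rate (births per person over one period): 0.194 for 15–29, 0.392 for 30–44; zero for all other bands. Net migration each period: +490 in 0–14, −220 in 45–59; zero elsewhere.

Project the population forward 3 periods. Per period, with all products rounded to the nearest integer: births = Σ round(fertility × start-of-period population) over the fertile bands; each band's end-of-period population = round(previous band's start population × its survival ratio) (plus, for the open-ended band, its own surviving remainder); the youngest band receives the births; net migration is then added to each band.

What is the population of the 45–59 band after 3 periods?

11205

— Period 1 —
Births: 17200 × 0.194 = 3337 ; 12300 × 0.392 = 4822 → 8159
15–29: 12900 × 0.968 = 12487
30–44: 17200 × 0.96 = 16512
45–59: 12300 × 0.953 = 11722
60–74: 22600 × 0.954 = 21560
75–89: 10000 × 0.946 = 9460
90+: 3700 × 0.951 + 7400 × 0.345 = 3519 + 2553 = 6072
Net migration: 0–14 + 490 → 8649; 45–59 − 220 → 11502
→ [8649, 12487, 16512, 11502, 21560, 9460, 6072]
— Period 2 —
Births: 12487 × 0.194 = 2422 ; 16512 × 0.392 = 6473 → 8895
15–29: 8649 × 0.968 = 8372
30–44: 12487 × 0.96 = 11988
45–59: 16512 × 0.953 = 15736
60–74: 11502 × 0.954 = 10973
75–89: 21560 × 0.946 = 20396
90+: 9460 × 0.951 + 6072 × 0.345 = 8996 + 2095 = 11091
Net migration: 0–14 + 490 → 9385; 45–59 − 220 → 15516
→ [9385, 8372, 11988, 15516, 10973, 20396, 11091]
— Period 3 —
Births: 8372 × 0.194 = 1624 ; 11988 × 0.392 = 4699 → 6323
15–29: 9385 × 0.968 = 9085
30–44: 8372 × 0.96 = 8037
45–59: 11988 × 0.953 = 11425
60–74: 15516 × 0.954 = 14802
75–89: 10973 × 0.946 = 10380
90+: 20396 × 0.951 + 11091 × 0.345 = 19397 + 3826 = 23223
Net migration: 0–14 + 490 → 6813; 45–59 − 220 → 11205
→ [6813, 9085, 8037, 11205, 14802, 10380, 23223]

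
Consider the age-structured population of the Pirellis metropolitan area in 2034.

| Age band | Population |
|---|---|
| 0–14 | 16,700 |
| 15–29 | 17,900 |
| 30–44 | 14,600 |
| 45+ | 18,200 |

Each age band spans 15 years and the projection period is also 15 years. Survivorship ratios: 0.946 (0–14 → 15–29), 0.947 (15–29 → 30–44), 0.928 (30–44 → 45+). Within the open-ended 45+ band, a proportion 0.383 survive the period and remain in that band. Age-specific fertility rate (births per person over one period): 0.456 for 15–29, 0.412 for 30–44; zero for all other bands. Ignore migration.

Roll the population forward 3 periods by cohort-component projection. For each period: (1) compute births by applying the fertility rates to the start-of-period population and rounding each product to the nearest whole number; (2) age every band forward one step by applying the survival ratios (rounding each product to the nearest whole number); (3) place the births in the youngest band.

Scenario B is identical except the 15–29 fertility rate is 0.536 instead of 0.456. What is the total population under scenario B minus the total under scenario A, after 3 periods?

[period 1]
Births: 17900 × 0.456 = 8162  |  14600 × 0.412 = 6015 ⇒ total 14177
15–29: 16700 × 0.946 = 15798
30–44: 17900 × 0.947 = 16951
45+: 14600 × 0.928 + 18200 × 0.383 = 13549 + 6971 = 20520
→ [14177, 15798, 16951, 20520]
[period 2]
Births: 15798 × 0.456 = 7204  |  16951 × 0.412 = 6984 ⇒ total 14188
15–29: 14177 × 0.946 = 13411
30–44: 15798 × 0.947 = 14961
45+: 16951 × 0.928 + 20520 × 0.383 = 15731 + 7859 = 23590
→ [14188, 13411, 14961, 23590]
[period 3]
Births: 13411 × 0.456 = 6115  |  14961 × 0.412 = 6164 ⇒ total 12279
15–29: 14188 × 0.946 = 13422
30–44: 13411 × 0.947 = 12700
45+: 14961 × 0.928 + 23590 × 0.383 = 13884 + 9035 = 22919
→ [12279, 13422, 12700, 22919]
Scenario A total after 3 periods: 61320
Scenario B projection —
[period 1]
Births: 17900 × 0.536 = 9594  |  14600 × 0.412 = 6015 ⇒ total 15609
15–29: 16700 × 0.946 = 15798
30–44: 17900 × 0.947 = 16951
45+: 14600 × 0.928 + 18200 × 0.383 = 13549 + 6971 = 20520
→ [15609, 15798, 16951, 20520]
[period 2]
Births: 15798 × 0.536 = 8468  |  16951 × 0.412 = 6984 ⇒ total 15452
15–29: 15609 × 0.946 = 14766
30–44: 15798 × 0.947 = 14961
45+: 16951 × 0.928 + 20520 × 0.383 = 15731 + 7859 = 23590
→ [15452, 14766, 14961, 23590]
[period 3]
Births: 14766 × 0.536 = 7915  |  14961 × 0.412 = 6164 ⇒ total 14079
15–29: 15452 × 0.946 = 14618
30–44: 14766 × 0.947 = 13983
45+: 14961 × 0.928 + 23590 × 0.383 = 13884 + 9035 = 22919
→ [14079, 14618, 13983, 22919]
Scenario B total after 3 periods: 65599
Difference B − A = 65599 − 61320 = 4279

4279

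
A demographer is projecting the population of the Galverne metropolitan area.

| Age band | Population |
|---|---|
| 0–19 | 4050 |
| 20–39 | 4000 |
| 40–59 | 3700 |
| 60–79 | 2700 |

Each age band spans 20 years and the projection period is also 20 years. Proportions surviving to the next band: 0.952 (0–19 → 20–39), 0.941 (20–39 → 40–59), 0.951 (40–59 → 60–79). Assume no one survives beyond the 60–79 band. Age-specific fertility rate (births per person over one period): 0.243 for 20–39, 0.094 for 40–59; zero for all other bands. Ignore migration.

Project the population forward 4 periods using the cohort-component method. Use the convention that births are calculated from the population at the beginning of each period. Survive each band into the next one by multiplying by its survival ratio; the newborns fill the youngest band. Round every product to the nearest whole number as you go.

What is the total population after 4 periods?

Call the groups 1 to 4, youngest first.
After projecting period 1:
Births: 4000 × 0.243 = 972 ; 3700 × 0.094 = 348 → total 1320
Group 2: 4050 × 0.952 = 3856
Group 3: 4000 × 0.941 = 3764
Group 4: 3700 × 0.951 = 3519
End of period: [1320, 3856, 3764, 3519]
After projecting period 2:
Births: 3856 × 0.243 = 937 ; 3764 × 0.094 = 354 → total 1291
Group 2: 1320 × 0.952 = 1257
Group 3: 3856 × 0.941 = 3628
Group 4: 3764 × 0.951 = 3580
End of period: [1291, 1257, 3628, 3580]
After projecting period 3:
Births: 1257 × 0.243 = 305 ; 3628 × 0.094 = 341 → total 646
Group 2: 1291 × 0.952 = 1229
Group 3: 1257 × 0.941 = 1183
Group 4: 3628 × 0.951 = 3450
End of period: [646, 1229, 1183, 3450]
After projecting period 4:
Births: 1229 × 0.243 = 299 ; 1183 × 0.094 = 111 → total 410
Group 2: 646 × 0.952 = 615
Group 3: 1229 × 0.941 = 1156
Group 4: 1183 × 0.951 = 1125
End of period: [410, 615, 1156, 1125]
Total after period 4: 410 + 615 + 1156 + 1125 = 3306

3306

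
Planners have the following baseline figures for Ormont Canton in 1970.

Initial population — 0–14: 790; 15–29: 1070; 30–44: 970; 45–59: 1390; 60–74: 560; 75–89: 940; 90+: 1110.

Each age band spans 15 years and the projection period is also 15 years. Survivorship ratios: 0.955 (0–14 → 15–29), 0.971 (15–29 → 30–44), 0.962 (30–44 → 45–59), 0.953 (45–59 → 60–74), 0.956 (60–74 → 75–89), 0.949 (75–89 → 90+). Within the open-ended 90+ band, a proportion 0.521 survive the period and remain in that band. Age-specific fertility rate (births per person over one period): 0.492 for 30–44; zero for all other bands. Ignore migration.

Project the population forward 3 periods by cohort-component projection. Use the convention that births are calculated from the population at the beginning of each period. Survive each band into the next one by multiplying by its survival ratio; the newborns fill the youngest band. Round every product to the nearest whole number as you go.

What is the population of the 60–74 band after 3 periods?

Period 1:
Births: 970 * 0.492 = 477
15–29: 790 * 0.955 = 754
30–44: 1070 * 0.971 = 1039
45–59: 970 * 0.962 = 933
60–74: 1390 * 0.953 = 1325
75–89: 560 * 0.956 = 535
90+: 940 * 0.949 + 1110 * 0.521 = 892 + 578 = 1470
Giving 477 / 754 / 1039 / 933 / 1325 / 535 / 1470.
Period 2:
Births: 1039 * 0.492 = 511
15–29: 477 * 0.955 = 456
30–44: 754 * 0.971 = 732
45–59: 1039 * 0.962 = 1000
60–74: 933 * 0.953 = 889
75–89: 1325 * 0.956 = 1267
90+: 535 * 0.949 + 1470 * 0.521 = 508 + 766 = 1274
Giving 511 / 456 / 732 / 1000 / 889 / 1267 / 1274.
Period 3:
Births: 732 * 0.492 = 360
15–29: 511 * 0.955 = 488
30–44: 456 * 0.971 = 443
45–59: 732 * 0.962 = 704
60–74: 1000 * 0.953 = 953
75–89: 889 * 0.956 = 850
90+: 1267 * 0.949 + 1274 * 0.521 = 1202 + 664 = 1866
Giving 360 / 488 / 443 / 704 / 953 / 850 / 1866.

953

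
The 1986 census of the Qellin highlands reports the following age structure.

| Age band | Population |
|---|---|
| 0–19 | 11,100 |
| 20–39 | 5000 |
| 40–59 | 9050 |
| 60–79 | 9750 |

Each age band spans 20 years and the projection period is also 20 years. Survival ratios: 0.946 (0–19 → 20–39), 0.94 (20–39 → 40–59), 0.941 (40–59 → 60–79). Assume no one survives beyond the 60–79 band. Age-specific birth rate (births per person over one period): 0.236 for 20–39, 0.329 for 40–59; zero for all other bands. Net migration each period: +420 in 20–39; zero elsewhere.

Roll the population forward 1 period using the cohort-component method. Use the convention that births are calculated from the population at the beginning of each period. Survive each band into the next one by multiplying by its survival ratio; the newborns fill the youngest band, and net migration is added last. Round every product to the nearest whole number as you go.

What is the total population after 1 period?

Numbering the bands 1..4 from youngest to oldest:
— Period 1 —
Births: 5000 × 0.236 = 1180  |  9050 × 0.329 = 2977 → total 4157
Band 2: 11100 × 0.946 = 10501
Band 3: 5000 × 0.94 = 4700
Band 4: 9050 × 0.941 = 8516
Net migration: Band 2 + 420 → 10921
End of period: [4157, 10921, 4700, 8516]
Total after period 1: 4157 + 10921 + 4700 + 8516 = 28294

28294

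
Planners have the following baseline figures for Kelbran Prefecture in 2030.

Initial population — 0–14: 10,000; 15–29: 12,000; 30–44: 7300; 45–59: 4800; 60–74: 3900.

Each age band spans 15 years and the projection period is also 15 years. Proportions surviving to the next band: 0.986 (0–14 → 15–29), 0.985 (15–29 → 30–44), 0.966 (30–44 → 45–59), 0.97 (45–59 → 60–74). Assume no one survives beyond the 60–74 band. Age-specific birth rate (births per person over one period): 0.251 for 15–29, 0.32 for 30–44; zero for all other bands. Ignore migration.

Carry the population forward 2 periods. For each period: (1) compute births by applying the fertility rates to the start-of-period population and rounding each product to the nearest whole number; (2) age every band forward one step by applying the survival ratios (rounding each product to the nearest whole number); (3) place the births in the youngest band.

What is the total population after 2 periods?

Call the bands 1 to 5, youngest first.
[period 1]
Births: 12000 × 0.251 = 3012  |  7300 × 0.32 = 2336 — total 5348
Band 2: 10000 × 0.986 = 9860
Band 3: 12000 × 0.985 = 11820
Band 4: 7300 × 0.966 = 7052
Band 5: 4800 × 0.97 = 4656
Giving 5348 / 9860 / 11820 / 7052 / 4656.
[period 2]
Births: 9860 × 0.251 = 2475  |  11820 × 0.32 = 3782 — total 6257
Band 2: 5348 × 0.986 = 5273
Band 3: 9860 × 0.985 = 9712
Band 4: 11820 × 0.966 = 11418
Band 5: 7052 × 0.97 = 6840
Giving 6257 / 5273 / 9712 / 11418 / 6840.
Total after period 2: 6257 + 5273 + 9712 + 11418 + 6840 = 39500

39500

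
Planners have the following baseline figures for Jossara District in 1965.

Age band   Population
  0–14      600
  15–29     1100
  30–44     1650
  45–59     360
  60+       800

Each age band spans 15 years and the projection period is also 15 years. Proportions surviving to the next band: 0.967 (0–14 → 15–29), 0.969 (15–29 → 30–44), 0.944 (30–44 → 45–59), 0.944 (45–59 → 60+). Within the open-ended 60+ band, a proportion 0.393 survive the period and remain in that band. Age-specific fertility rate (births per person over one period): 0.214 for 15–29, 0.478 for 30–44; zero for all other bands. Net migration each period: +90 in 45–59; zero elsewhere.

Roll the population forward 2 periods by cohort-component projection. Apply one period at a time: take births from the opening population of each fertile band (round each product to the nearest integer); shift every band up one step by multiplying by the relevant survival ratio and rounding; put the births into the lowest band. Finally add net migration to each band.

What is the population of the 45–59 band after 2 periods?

1096

[period 1]
Births: 1100 × 0.214 = 235 ; 1650 × 0.478 = 789 ⇒ total 1024
15–29: 600 × 0.967 = 580
30–44: 1100 × 0.969 = 1066
45–59: 1650 × 0.944 = 1558
60+: 360 × 0.944 + 800 × 0.393 = 340 + 314 = 654
Net migration: 45–59 + 90 → 1648
End of period: [1024, 580, 1066, 1648, 654]
[period 2]
Births: 580 × 0.214 = 124 ; 1066 × 0.478 = 510 ⇒ total 634
15–29: 1024 × 0.967 = 990
30–44: 580 × 0.969 = 562
45–59: 1066 × 0.944 = 1006
60+: 1648 × 0.944 + 654 × 0.393 = 1556 + 257 = 1813
Net migration: 45–59 + 90 → 1096
End of period: [634, 990, 562, 1096, 1813]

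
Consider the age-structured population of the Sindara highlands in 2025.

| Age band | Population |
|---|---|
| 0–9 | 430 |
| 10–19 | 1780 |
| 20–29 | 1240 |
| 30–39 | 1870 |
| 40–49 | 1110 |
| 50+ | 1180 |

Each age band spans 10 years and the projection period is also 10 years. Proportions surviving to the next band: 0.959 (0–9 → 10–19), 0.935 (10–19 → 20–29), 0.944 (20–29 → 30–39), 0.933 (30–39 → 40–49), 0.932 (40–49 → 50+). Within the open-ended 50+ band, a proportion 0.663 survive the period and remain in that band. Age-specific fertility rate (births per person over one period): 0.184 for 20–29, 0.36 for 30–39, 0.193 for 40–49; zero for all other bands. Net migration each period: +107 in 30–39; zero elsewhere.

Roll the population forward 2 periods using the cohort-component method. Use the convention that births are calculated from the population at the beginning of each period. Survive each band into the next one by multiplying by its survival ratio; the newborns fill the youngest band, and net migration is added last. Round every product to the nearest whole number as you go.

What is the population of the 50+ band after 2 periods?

(Bands numbered youngest = 1 to oldest = 6.)
— Period 1 —
Births: 1240 * 0.184 = 228 ; 1870 * 0.36 = 673 ; 1110 * 0.193 = 214 ⇒ total 1115
Band 2: 430 * 0.959 = 412
Band 3: 1780 * 0.935 = 1664
Band 4: 1240 * 0.944 = 1171
Band 5: 1870 * 0.933 = 1745
Band 6: 1110 * 0.932 + 1180 * 0.663 = 1035 + 782 = 1817
Net migration: Band 4 + 107 → 1278
Population now: 0–9=1115, 10–19=412, 20–29=1664, 30–39=1278, 40–49=1745, 50+=1817
— Period 2 —
Births: 1664 * 0.184 = 306 ; 1278 * 0.36 = 460 ; 1745 * 0.193 = 337 ⇒ total 1103
Band 2: 1115 * 0.959 = 1069
Band 3: 412 * 0.935 = 385
Band 4: 1664 * 0.944 = 1571
Band 5: 1278 * 0.933 = 1192
Band 6: 1745 * 0.932 + 1817 * 0.663 = 1626 + 1205 = 2831
Net migration: Band 4 + 107 → 1678
Population now: 0–9=1103, 10–19=1069, 20–29=385, 30–39=1678, 40–49=1192, 50+=2831

2831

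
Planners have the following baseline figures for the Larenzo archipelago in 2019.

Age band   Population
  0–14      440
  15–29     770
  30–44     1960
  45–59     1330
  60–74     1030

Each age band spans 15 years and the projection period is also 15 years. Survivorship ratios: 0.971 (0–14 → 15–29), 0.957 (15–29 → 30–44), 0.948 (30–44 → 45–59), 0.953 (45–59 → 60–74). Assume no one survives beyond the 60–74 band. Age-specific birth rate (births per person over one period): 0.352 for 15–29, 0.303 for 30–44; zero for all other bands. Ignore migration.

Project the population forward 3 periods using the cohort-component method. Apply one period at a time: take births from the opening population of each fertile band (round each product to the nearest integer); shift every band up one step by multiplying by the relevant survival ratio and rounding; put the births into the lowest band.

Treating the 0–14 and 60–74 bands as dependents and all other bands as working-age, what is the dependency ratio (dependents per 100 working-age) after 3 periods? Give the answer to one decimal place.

69.9

Numbering the bands 1..5 from youngest to oldest:
After projecting period 1:
Births: 770 × 0.352 = 271 ; 1960 × 0.303 = 594 → total 865
Band 2: 440 × 0.971 = 427
Band 3: 770 × 0.957 = 737
Band 4: 1960 × 0.948 = 1858
Band 5: 1330 × 0.953 = 1267
End of period: [865, 427, 737, 1858, 1267]
After projecting period 2:
Births: 427 × 0.352 = 150 ; 737 × 0.303 = 223 → total 373
Band 2: 865 × 0.971 = 840
Band 3: 427 × 0.957 = 409
Band 4: 737 × 0.948 = 699
Band 5: 1858 × 0.953 = 1771
End of period: [373, 840, 409, 699, 1771]
After projecting period 3:
Births: 840 × 0.352 = 296 ; 409 × 0.303 = 124 → total 420
Band 2: 373 × 0.971 = 362
Band 3: 840 × 0.957 = 804
Band 4: 409 × 0.948 = 388
Band 5: 699 × 0.953 = 666
End of period: [420, 362, 804, 388, 666]
Dependents (band 0–14 + band 60–74) = 420 + 666 = 1086; working-age = 1554; ratio = 1086/1554 × 100 = 69.9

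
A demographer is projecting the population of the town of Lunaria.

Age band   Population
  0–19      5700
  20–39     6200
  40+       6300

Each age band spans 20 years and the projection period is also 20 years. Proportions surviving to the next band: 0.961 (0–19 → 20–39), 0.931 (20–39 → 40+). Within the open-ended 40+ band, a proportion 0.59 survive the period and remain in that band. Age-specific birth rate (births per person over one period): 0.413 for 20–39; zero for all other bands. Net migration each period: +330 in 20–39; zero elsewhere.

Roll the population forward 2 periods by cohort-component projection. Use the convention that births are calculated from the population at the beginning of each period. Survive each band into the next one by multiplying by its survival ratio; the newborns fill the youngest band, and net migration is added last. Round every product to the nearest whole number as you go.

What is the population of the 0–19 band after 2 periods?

2399

After projecting period 1:
Births: 6200 * 0.413 = 2561
20–39: 5700 * 0.961 = 5478
40+: 6200 * 0.931 + 6300 * 0.59 = 5772 + 3717 = 9489
Net migration: 20–39 + 330 → 5808
Population now: 0–19=2561, 20–39=5808, 40+=9489
After projecting period 2:
Births: 5808 * 0.413 = 2399
20–39: 2561 * 0.961 = 2461
40+: 5808 * 0.931 + 9489 * 0.59 = 5407 + 5599 = 11006
Net migration: 20–39 + 330 → 2791
Population now: 0–19=2399, 20–39=2791, 40+=11006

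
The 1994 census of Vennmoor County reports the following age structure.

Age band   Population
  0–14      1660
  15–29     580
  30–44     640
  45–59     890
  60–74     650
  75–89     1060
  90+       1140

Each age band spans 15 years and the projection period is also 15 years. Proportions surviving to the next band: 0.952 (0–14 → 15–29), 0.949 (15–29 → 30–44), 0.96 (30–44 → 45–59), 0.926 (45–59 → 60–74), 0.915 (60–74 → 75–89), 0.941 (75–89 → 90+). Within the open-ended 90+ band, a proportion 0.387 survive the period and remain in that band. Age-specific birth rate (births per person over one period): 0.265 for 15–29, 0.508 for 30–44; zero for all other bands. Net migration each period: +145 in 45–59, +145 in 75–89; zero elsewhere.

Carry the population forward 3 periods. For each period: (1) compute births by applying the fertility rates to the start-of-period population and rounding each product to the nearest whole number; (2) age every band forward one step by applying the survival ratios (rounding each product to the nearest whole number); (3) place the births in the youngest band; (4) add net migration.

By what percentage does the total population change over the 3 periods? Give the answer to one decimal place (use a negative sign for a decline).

-4.8

[period 1]
Births: 580 × 0.265 = 154  |  640 × 0.508 = 325 — total 479
15–29: 1660 × 0.952 = 1580
30–44: 580 × 0.949 = 550
45–59: 640 × 0.96 = 614
60–74: 890 × 0.926 = 824
75–89: 650 × 0.915 = 595
90+: 1060 × 0.941 + 1140 × 0.387 = 997 + 441 = 1438
Net migration: 45–59 + 145 → 759; 75–89 + 145 → 740
Population now: 0–14=479, 15–29=1580, 30–44=550, 45–59=759, 60–74=824, 75–89=740, 90+=1438
[period 2]
Births: 1580 × 0.265 = 419  |  550 × 0.508 = 279 — total 698
15–29: 479 × 0.952 = 456
30–44: 1580 × 0.949 = 1499
45–59: 550 × 0.96 = 528
60–74: 759 × 0.926 = 703
75–89: 824 × 0.915 = 754
90+: 740 × 0.941 + 1438 × 0.387 = 696 + 557 = 1253
Net migration: 45–59 + 145 → 673; 75–89 + 145 → 899
Population now: 0–14=698, 15–29=456, 30–44=1499, 45–59=673, 60–74=703, 75–89=899, 90+=1253
[period 3]
Births: 456 × 0.265 = 121  |  1499 × 0.508 = 761 — total 882
15–29: 698 × 0.952 = 664
30–44: 456 × 0.949 = 433
45–59: 1499 × 0.96 = 1439
60–74: 673 × 0.926 = 623
75–89: 703 × 0.915 = 643
90+: 899 × 0.941 + 1253 × 0.387 = 846 + 485 = 1331
Net migration: 45–59 + 145 → 1584; 75–89 + 145 → 788
Population now: 0–14=882, 15–29=664, 30–44=433, 45–59=1584, 60–74=623, 75–89=788, 90+=1331
Total: 6620 → 6305; change = -315; percentage change = -4.8%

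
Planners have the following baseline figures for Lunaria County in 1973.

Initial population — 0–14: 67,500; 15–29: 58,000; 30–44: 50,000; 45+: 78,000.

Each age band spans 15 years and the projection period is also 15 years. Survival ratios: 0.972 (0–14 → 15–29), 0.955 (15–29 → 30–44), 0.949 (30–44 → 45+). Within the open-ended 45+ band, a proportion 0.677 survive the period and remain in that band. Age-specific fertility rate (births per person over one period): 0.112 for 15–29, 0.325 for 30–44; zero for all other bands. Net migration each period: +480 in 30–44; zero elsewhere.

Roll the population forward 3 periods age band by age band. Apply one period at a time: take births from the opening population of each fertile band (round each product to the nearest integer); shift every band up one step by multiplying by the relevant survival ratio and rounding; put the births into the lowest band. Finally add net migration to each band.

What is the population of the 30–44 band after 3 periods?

Numbering the bands 1..4 from youngest to oldest:
Period 1.
Births: 58000 × 0.112 = 6496 ; 50000 × 0.325 = 16250 → total 22746
Band 2: 67500 × 0.972 = 65610
Band 3: 58000 × 0.955 = 55390
Band 4: 50000 × 0.949 + 78000 × 0.677 = 47450 + 52806 = 100256
Net migration: Band 3 + 480 → 55870
Giving 22746 / 65610 / 55870 / 100256.
Period 2.
Births: 65610 × 0.112 = 7348 ; 55870 × 0.325 = 18158 → total 25506
Band 2: 22746 × 0.972 = 22109
Band 3: 65610 × 0.955 = 62658
Band 4: 55870 × 0.949 + 100256 × 0.677 = 53021 + 67873 = 120894
Net migration: Band 3 + 480 → 63138
Giving 25506 / 22109 / 63138 / 120894.
Period 3.
Births: 22109 × 0.112 = 2476 ; 63138 × 0.325 = 20520 → total 22996
Band 2: 25506 × 0.972 = 24792
Band 3: 22109 × 0.955 = 21114
Band 4: 63138 × 0.949 + 120894 × 0.677 = 59918 + 81845 = 141763
Net migration: Band 3 + 480 → 21594
Giving 22996 / 24792 / 21594 / 141763.

21594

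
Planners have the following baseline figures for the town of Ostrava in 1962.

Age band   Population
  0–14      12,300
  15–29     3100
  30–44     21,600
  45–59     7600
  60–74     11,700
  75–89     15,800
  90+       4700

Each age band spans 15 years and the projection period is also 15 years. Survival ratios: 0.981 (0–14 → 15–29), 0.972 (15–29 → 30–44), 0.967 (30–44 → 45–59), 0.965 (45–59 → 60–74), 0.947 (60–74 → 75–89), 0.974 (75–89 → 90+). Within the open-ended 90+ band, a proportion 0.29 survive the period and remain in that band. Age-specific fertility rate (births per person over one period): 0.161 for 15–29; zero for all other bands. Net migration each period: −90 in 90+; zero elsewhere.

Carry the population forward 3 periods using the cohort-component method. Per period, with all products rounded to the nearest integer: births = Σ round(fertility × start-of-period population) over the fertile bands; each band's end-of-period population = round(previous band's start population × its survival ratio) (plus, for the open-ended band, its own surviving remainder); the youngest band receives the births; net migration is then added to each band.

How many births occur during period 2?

After projecting period 1:
Births: 3100 × 0.161 = 499
15–29: 12300 × 0.981 = 12066
30–44: 3100 × 0.972 = 3013
45–59: 21600 × 0.967 = 20887
60–74: 7600 × 0.965 = 7334
75–89: 11700 × 0.947 = 11080
90+: 15800 × 0.974 + 4700 × 0.29 = 15389 + 1363 = 16752
Net migration: 90+ − 90 → 16662
→ [499, 12066, 3013, 20887, 7334, 11080, 16662]
After projecting period 2:
Births: 12066 × 0.161 = 1943
15–29: 499 × 0.981 = 490
30–44: 12066 × 0.972 = 11728
45–59: 3013 × 0.967 = 2914
60–74: 20887 × 0.965 = 20156
75–89: 7334 × 0.947 = 6945
90+: 11080 × 0.974 + 16662 × 0.29 = 10792 + 4832 = 15624
Net migration: 90+ − 90 → 15534
→ [1943, 490, 11728, 2914, 20156, 6945, 15534]

1943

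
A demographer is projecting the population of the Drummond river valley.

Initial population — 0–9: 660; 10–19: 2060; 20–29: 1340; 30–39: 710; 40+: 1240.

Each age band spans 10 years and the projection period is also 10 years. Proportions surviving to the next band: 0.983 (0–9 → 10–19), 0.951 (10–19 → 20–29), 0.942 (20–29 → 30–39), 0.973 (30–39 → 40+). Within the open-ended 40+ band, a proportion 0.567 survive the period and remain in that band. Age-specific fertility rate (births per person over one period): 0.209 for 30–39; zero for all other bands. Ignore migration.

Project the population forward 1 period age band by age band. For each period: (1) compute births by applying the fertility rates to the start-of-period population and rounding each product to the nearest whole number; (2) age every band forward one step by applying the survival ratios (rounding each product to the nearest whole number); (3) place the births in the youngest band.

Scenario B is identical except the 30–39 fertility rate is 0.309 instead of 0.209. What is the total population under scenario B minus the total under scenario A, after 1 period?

71

Numbering the groups 1..5 from youngest to oldest:
[period 1]
Births: 710 × 0.209 = 148
Group 2: 660 × 0.983 = 649
Group 3: 2060 × 0.951 = 1959
Group 4: 1340 × 0.942 = 1262
Group 5: 710 × 0.973 + 1240 × 0.567 = 691 + 703 = 1394
→ [148, 649, 1959, 1262, 1394]
Scenario A total after 1 period: 5412
Scenario B projection —
[period 1]
Births: 710 × 0.309 = 219
Group 2: 660 × 0.983 = 649
Group 3: 2060 × 0.951 = 1959
Group 4: 1340 × 0.942 = 1262
Group 5: 710 × 0.973 + 1240 × 0.567 = 691 + 703 = 1394
→ [219, 649, 1959, 1262, 1394]
Scenario B total after 1 period: 5483
Difference B − A = 5483 − 5412 = 71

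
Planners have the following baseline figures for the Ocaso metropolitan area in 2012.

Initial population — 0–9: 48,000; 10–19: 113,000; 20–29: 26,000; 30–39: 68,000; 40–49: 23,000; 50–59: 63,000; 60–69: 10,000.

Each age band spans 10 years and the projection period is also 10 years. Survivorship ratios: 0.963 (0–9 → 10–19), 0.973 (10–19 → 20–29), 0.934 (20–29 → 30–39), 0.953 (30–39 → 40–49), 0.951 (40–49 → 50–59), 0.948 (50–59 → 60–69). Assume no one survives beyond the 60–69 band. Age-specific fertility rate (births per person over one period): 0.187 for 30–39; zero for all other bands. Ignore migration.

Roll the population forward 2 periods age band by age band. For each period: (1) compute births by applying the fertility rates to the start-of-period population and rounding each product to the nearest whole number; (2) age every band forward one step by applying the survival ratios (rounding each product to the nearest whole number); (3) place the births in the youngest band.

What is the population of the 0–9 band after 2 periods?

4541

After projecting period 1:
Births: 68000 × 0.187 = 12716
10–19: 48000 × 0.963 = 46224
20–29: 113000 × 0.973 = 109949
30–39: 26000 × 0.934 = 24284
40–49: 68000 × 0.953 = 64804
50–59: 23000 × 0.951 = 21873
60–69: 63000 × 0.948 = 59724
Giving 12716 / 46224 / 109949 / 24284 / 64804 / 21873 / 59724.
After projecting period 2:
Births: 24284 × 0.187 = 4541
10–19: 12716 × 0.963 = 12246
20–29: 46224 × 0.973 = 44976
30–39: 109949 × 0.934 = 102692
40–49: 24284 × 0.953 = 23143
50–59: 64804 × 0.951 = 61629
60–69: 21873 × 0.948 = 20736
Giving 4541 / 12246 / 44976 / 102692 / 23143 / 61629 / 20736.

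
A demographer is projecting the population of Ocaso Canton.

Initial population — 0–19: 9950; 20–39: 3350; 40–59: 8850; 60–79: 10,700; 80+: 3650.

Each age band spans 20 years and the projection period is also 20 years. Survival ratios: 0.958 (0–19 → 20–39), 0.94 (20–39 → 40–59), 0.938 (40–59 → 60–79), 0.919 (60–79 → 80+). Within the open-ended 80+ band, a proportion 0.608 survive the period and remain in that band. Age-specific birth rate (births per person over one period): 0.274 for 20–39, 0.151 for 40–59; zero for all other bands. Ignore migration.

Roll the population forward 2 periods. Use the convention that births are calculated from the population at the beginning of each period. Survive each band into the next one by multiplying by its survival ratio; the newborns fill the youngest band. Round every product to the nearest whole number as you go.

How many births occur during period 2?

Call the groups 1 to 5, youngest first.
Period 1:
Births: 3350 * 0.274 = 918  |  8850 * 0.151 = 1336 — total 2254
Group 2: 9950 * 0.958 = 9532
Group 3: 3350 * 0.94 = 3149
Group 4: 8850 * 0.938 = 8301
Group 5: 10700 * 0.919 + 3650 * 0.608 = 9833 + 2219 = 12052
End of period: [2254, 9532, 3149, 8301, 12052]
Period 2:
Births: 9532 * 0.274 = 2612  |  3149 * 0.151 = 475 — total 3087
Group 2: 2254 * 0.958 = 2159
Group 3: 9532 * 0.94 = 8960
Group 4: 3149 * 0.938 = 2954
Group 5: 8301 * 0.919 + 12052 * 0.608 = 7629 + 7328 = 14957
End of period: [3087, 2159, 8960, 2954, 14957]

3087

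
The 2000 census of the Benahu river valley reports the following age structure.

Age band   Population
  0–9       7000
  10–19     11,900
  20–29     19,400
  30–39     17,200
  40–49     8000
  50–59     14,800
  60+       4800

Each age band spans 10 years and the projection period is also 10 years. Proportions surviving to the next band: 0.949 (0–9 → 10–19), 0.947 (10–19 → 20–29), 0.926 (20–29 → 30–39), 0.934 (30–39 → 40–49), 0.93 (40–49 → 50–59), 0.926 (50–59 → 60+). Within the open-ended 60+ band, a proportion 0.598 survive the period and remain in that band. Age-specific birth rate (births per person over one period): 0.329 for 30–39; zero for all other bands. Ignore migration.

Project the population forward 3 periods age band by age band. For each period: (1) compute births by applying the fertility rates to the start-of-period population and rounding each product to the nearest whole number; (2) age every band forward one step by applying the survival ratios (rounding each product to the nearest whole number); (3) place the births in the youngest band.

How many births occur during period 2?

5910

Period 1:
Births: 17200 × 0.329 = 5659
10–19: 7000 × 0.949 = 6643
20–29: 11900 × 0.947 = 11269
30–39: 19400 × 0.926 = 17964
40–49: 17200 × 0.934 = 16065
50–59: 8000 × 0.93 = 7440
60+: 14800 × 0.926 + 4800 × 0.598 = 13705 + 2870 = 16575
End of period: [5659, 6643, 11269, 17964, 16065, 7440, 16575]
Period 2:
Births: 17964 × 0.329 = 5910
10–19: 5659 × 0.949 = 5370
20–29: 6643 × 0.947 = 6291
30–39: 11269 × 0.926 = 10435
40–49: 17964 × 0.934 = 16778
50–59: 16065 × 0.93 = 14940
60+: 7440 × 0.926 + 16575 × 0.598 = 6889 + 9912 = 16801
End of period: [5910, 5370, 6291, 10435, 16778, 14940, 16801]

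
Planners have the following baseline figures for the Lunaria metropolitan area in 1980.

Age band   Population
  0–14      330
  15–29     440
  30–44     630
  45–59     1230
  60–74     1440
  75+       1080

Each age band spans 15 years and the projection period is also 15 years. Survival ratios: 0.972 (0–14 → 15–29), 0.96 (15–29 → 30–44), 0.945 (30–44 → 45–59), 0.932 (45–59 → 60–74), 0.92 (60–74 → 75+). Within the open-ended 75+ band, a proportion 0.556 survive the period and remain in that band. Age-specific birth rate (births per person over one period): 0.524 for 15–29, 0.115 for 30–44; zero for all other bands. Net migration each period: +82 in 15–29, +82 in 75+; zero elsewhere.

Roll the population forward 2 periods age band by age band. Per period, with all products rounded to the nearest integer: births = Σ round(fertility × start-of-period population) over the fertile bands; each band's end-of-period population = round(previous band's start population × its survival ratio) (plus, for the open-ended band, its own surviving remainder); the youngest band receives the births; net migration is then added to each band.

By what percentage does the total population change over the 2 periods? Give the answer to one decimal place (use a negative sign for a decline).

-17.9

Let band 1 be 0–14 through band 6 = 75+.
Period 1.
Births: 440 × 0.524 = 231 ; 630 × 0.115 = 72 → total 303
Band 2: 330 × 0.972 = 321
Band 3: 440 × 0.96 = 422
Band 4: 630 × 0.945 = 595
Band 5: 1230 × 0.932 = 1146
Band 6: 1440 × 0.92 + 1080 × 0.556 = 1325 + 600 = 1925
Net migration: Band 2 + 82 → 403; Band 6 + 82 → 2007
End of period: [303, 403, 422, 595, 1146, 2007]
Period 2.
Births: 403 × 0.524 = 211 ; 422 × 0.115 = 49 → total 260
Band 2: 303 × 0.972 = 295
Band 3: 403 × 0.96 = 387
Band 4: 422 × 0.945 = 399
Band 5: 595 × 0.932 = 555
Band 6: 1146 × 0.92 + 2007 × 0.556 = 1054 + 1116 = 2170
Net migration: Band 2 + 82 → 377; Band 6 + 82 → 2252
End of period: [260, 377, 387, 399, 555, 2252]
Total: 5150 → 4230; change = -920; percentage change = -17.9%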